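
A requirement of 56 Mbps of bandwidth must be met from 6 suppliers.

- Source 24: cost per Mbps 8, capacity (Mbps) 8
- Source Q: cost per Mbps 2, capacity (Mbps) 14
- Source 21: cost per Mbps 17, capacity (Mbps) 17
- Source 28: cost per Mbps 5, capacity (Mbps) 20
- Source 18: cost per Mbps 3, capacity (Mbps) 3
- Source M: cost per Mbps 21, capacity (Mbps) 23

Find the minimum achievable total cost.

388

Cheapest first:
Take 14 from Source Q at 2 ; need 42 more.
Take 3 from Source 18 at 3 ; need 39 more.
Take 20 from Source 28 at 5 ; need 19 more.
Take 8 from Source 24 at 8 ; need 11 more.
Take 11 from Source 21 at 17 to finish.
Source M: unused.
Cost = 14×2 + 3×3 + 20×5 + 8×8 + 11×17 = 388.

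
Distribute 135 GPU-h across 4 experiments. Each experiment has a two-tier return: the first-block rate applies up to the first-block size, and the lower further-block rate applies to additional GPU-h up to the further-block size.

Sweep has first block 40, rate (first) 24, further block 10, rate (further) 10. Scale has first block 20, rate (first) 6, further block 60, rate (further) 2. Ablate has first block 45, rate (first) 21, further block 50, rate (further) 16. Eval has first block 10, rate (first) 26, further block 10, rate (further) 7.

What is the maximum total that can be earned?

2805

Order all 8 blocks by rate: Eval/T1 26 > Sweep/T1 24 > Ablate/T1 21 > Ablate/T2 16 > Sweep/T2 10 > Eval/T2 7 > Scale/T1 6 > Scale/T2 2.
Eval T1 at 26: fill all 10 ; 125 left.
Sweep T1 at 24: fill all 40 ; 85 left.
Ablate T1 at 21: fill all 45 ; 40 left.
40 remain; put them into Ablate T2 at 16.
Total = 26×10 + 24×40 + 21×45 + 16×40 = 2805.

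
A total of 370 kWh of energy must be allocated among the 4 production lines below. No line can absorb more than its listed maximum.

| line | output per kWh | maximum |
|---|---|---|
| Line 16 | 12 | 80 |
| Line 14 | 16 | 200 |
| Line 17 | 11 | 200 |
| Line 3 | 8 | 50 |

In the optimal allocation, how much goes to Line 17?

90

Order the production lines by output per kWh: Line 14 16 > Line 16 12 > Line 17 11 > Line 3 8.
Line 14 takes 200 to reach its cap of 200 — 170 left.
Line 16: +80 to 80 (cap) — 90 left.
Only 90 left; Line 17 takes them to reach 90.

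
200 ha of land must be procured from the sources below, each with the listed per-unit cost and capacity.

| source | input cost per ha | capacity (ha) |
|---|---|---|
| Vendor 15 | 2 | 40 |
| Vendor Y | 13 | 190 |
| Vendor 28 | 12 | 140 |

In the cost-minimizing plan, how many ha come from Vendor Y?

Cheapest first:
Vendor 15 (2): use full 40 ; 160 ha to go.
Take 140 from Vendor 28 at 12 ; need 20 more.
Vendor Y (13): take the remaining 20 ; done.

20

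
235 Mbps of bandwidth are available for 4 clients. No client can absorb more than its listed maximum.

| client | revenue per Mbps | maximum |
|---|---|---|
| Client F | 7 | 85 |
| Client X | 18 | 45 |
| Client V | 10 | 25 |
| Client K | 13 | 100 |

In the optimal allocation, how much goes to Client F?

Highest revenue per Mbps first: Client X 18 > Client K 13 > Client V 10 > Client F 7.
Client X: +45 to 45 (cap) → 190 left.
Give Client K 100 to hit its cap of 100 → 90 left.
Give Client V 25 to hit its cap of 25 → 65 left.
Client F has room for 85 but only 65 remain, so it gets 65.

65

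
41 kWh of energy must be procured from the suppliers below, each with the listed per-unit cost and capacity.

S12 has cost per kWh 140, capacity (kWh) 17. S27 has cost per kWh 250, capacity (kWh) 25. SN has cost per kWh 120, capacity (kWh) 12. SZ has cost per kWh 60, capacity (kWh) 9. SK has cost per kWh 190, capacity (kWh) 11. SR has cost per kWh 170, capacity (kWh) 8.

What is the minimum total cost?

4870

Fill from the cheapest supplier first.
SZ (60): use full 9 ; 32 kWh to go.
SN (120): use full 12 ; 20 kWh to go.
S12 at 140: take all 17 kWh ; 3 still needed.
SR at 170: take 3 of its 8 ; requirement met.
SK, S27: unused.
Cost = 9×60 + 12×120 + 17×140 + 3×170 = 4870.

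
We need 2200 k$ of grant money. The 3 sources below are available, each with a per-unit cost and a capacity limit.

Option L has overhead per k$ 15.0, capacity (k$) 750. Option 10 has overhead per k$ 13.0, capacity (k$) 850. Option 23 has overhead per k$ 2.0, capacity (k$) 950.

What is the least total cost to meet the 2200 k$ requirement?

18950

Cheapest first:
Option 23 (2.0): use full 950 ; 1250 k$ to go.
Take 850 from Option 10 at 13.0 ; need 400 more.
Option L at 15.0: take 400 of its 750 ; requirement met.
Cost = 950×2.0 + 850×13.0 + 400×15.0 = 18950.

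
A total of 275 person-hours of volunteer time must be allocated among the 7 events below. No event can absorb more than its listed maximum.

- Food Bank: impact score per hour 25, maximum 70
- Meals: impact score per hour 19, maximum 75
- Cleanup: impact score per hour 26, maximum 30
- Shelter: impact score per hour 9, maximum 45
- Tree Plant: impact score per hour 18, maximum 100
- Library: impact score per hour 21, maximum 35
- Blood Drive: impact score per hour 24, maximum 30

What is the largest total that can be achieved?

Order the events by impact score per hour: Cleanup 26 > Food Bank 25 > Blood Drive 24 > Library 21 > Meals 19 > Tree Plant 18 > Shelter 9.
Give Cleanup 30 to hit its cap of 30 → 245 left.
Food Bank takes 70 to reach its cap of 70 → 175 left.
Give Blood Drive 30 to hit its cap of 30 → 145 left.
Library takes 35 to reach its cap of 35 → 110 left.
Meals: +75 to 75 (cap) → 35 left.
Only 35 left; Tree Plant takes them to reach 35.
Total = 25×70 + 19×75 + 26×30 + 18×35 + 21×35 + 24×30 = 6040.

6040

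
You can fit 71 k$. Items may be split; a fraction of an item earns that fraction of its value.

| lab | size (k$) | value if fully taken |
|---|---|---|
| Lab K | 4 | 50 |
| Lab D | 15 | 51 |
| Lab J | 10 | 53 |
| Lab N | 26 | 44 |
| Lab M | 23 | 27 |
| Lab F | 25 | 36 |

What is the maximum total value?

221.04

Best value per unit of size first: Lab K 50/4≈12.5, Lab J 53/10≈5.3, Lab D 51/15≈3.4, Lab N 44/26≈1.69, Lab F 36/25≈1.44, Lab M 27/23≈1.17.
All 4 k$ of Lab K fit (value 50) ; 67 remain.
All 10 k$ of Lab J fit (value 53) ; 57 remain.
All 15 k$ of Lab D fit (value 51) ; 42 remain.
All 26 k$ of Lab N fit (value 44) ; 16 remain.
Only 16 k$ remain; take 16/25 of Lab F for value 36×16/25 = 23.04.
Total value = 221.04.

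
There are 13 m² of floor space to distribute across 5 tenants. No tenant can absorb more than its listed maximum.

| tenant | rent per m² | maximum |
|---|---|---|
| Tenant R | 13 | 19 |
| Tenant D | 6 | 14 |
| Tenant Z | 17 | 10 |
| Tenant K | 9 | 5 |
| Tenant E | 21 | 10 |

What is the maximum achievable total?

Highest rent per m² first: Tenant E 21 > Tenant Z 17 > Tenant R 13 > Tenant K 9 > Tenant D 6.
Tenant E: +10 to 10 (cap) — 3 left.
Tenant Z: +3 (room for 10) → 3. Pool exhausted.
Total = 17×3 + 21×10 = 261.

261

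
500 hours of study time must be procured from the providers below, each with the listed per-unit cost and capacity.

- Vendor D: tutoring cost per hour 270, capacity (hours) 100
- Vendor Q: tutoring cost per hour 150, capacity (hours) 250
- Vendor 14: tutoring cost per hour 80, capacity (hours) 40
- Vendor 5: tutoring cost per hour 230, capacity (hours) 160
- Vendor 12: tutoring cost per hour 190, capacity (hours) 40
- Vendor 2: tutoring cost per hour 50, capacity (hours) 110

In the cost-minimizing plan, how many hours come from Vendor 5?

60

Fill from the cheapest provider first.
Vendor 2 at 50: take all 110 hours ; 390 still needed.
Take 40 from Vendor 14 at 80 ; need 350 more.
Vendor Q at 150: take all 250 hours ; 100 still needed.
Vendor 12 at 190: take all 40 hours ; 60 still needed.
Vendor 5 at 230: take 60 of its 160 ; requirement met.
Vendor D: unused.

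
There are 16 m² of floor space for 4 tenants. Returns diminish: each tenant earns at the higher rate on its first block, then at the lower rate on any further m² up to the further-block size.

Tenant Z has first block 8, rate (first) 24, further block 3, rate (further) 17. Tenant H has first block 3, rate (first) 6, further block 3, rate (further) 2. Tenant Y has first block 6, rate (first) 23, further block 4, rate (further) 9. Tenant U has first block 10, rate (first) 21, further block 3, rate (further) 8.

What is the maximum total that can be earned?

Treat each block as its own option and order by rate: Tenant Z/tier1 24 > Tenant Y/tier1 23 > Tenant U/tier1 21 > Tenant Z/tier2 17 > Tenant Y/tier2 9 > Tenant U/tier2 8 > Tenant H/tier1 6 > Tenant H/tier2 2.
Fill Tenant Z tier1 block (8 at 24) ; 8 left.
Tenant Y tier1 at 23: fill all 6 ; 2 left.
Tenant U tier1 at 21: only 2 left, fill 2.
Total = 24×8 + 23×6 + 21×2 = 372.

372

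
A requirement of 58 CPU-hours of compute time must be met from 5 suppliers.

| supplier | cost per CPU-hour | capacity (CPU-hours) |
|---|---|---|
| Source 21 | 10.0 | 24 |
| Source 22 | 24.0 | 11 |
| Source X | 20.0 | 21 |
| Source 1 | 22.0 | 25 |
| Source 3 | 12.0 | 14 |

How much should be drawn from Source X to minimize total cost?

20

Fill from the cheapest supplier first.
Source 21 at 10.0: take all 24 CPU-hours — 34 still needed.
Source 3 (12.0): use full 14 — 20 CPU-hours to go.
Source X at 20.0: take 20 of its 21 — requirement met.
Source 1, Source 22: unused.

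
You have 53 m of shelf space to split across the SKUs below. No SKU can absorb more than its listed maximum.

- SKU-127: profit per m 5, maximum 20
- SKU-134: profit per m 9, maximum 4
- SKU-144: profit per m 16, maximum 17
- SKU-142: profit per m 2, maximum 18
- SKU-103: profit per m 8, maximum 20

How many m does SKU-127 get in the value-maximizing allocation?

Order the SKUs by profit per m: SKU-144 16 > SKU-134 9 > SKU-103 8 > SKU-127 5 > SKU-142 2.
Give SKU-144 17 to hit its cap of 17 → 36 left.
SKU-134: +4 to 4 (cap) → 32 left.
SKU-103 takes 20 to reach its cap of 20 → 12 left.
SKU-127: +12 (room for 20) → 12. Pool exhausted.

12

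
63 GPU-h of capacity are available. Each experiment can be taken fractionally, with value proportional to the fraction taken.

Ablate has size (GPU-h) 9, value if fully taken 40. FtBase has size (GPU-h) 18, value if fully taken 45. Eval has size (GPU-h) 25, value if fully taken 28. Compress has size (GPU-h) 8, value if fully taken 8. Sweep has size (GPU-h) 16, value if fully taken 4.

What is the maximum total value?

Sort by value density: Ablate 40/9≈4.44, FtBase 45/18≈2.5, Eval 28/25≈1.12, Compress 8/8≈1, Sweep 4/16≈0.25.
Ablate: take in full, 9 GPU-h for value 40 → 54 left.
Take all of FtBase (18 GPU-h, value 45) → 36 GPU-h left.
Eval: take in full, 25 GPU-h for value 28 → 11 left.
Compress: take in full, 8 GPU-h for value 8 → 3 left.
Only 3 GPU-h remain; take 3/16 of Sweep for value 4×3/16 = 0.75.
Total value = 121.75.

121.75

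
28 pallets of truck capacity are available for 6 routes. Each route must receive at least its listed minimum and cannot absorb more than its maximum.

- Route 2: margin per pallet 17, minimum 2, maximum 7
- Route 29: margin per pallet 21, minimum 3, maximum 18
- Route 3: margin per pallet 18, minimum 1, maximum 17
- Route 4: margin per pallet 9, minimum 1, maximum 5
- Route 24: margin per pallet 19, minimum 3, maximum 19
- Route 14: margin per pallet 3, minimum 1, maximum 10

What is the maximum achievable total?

Meeting every minimum uses 2+3+1+1+3+1 = 11 pallets, leaving 17.
Order the routes by margin per pallet: Route 29 21 > Route 24 19 > Route 3 18 > Route 2 17 > Route 4 9 > Route 14 3.
Give Route 29 15 more to hit its cap of 18 ; 2 left.
Route 24 has room for 16 more but only 2 remain, so it gets 5.
Total = 17×2 + 21×18 + 18×1 + 9×1 + 19×5 + 3×1 = 537.

537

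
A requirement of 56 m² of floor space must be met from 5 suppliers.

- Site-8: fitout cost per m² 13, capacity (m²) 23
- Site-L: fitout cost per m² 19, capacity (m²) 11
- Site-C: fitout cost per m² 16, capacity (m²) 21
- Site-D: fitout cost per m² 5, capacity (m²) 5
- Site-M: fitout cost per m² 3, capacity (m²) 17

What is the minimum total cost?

551

Fill from the cheapest supplier first.
Site-M (3): use full 17 → 39 m² to go.
Take 5 from Site-D at 5 → need 34 more.
Take 23 from Site-8 at 13 → need 11 more.
Site-C at 16: take 11 of its 21 → requirement met.
Site-L: unused.
Cost = 17×3 + 5×5 + 23×13 + 11×16 = 551.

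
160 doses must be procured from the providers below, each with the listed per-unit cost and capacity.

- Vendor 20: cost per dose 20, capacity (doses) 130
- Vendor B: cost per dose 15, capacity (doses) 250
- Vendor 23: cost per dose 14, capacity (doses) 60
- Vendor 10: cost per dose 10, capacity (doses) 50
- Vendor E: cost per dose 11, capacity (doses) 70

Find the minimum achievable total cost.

1830

Use providers in increasing cost order.
Vendor 10 at 10: take all 50 doses — 110 still needed.
Vendor E (11): use full 70 — 40 doses to go.
Vendor 23 (14): take the remaining 40 — done.
Vendor B, Vendor 20: unused.
Cost = 50×10 + 70×11 + 40×14 = 1830.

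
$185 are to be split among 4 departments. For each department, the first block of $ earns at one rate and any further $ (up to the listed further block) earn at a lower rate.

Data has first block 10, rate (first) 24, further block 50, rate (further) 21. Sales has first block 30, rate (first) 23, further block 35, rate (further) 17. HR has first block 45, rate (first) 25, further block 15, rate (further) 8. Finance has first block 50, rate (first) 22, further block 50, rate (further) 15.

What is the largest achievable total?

4205

Rank every tier by rate: HR/T1 25 > Data/T1 24 > Sales/T1 23 > Finance/T1 22 > Data/T2 21 > Sales/T2 17 > Finance/T2 15 > HR/T2 8.
HR/T1 (25): +45 → 140 left.
Fill Data T1 block (10 at 24) → 130 left.
Sales/T1 (23): +30 → 100 left.
Finance/T1 (22): +50 → 50 left.
Data T2 at 21: fill all 50 → 0 left.
Total = 25×45 + 24×10 + 23×30 + 22×50 + 21×50 = 4205.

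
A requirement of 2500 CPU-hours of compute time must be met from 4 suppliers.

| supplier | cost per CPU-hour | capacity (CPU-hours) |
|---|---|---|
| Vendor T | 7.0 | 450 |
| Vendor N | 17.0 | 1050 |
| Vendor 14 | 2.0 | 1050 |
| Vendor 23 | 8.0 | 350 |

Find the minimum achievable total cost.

Fill from the cheapest supplier first.
Vendor 14 (2.0): use full 1050 ; 1450 CPU-hours to go.
Vendor T at 7.0: take all 450 CPU-hours ; 1000 still needed.
Vendor 23 at 8.0: take all 350 CPU-hours ; 650 still needed.
Vendor N at 17.0: take 650 of its 1050 ; requirement met.
Cost = 1050×2.0 + 450×7.0 + 350×8.0 + 650×17.0 = 19100.

19100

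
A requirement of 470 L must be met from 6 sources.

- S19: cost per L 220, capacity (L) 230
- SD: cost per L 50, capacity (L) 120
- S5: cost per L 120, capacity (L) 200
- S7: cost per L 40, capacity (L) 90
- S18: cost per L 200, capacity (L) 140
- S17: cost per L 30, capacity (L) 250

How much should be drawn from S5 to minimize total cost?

10

Fill from the cheapest source first.
S17 (30): use full 250 ; 220 L to go.
Take 90 from S7 at 40 ; need 130 more.
SD (50): use full 120 ; 10 L to go.
S5 at 120: take 10 of its 200 ; requirement met.
S18, S19: unused.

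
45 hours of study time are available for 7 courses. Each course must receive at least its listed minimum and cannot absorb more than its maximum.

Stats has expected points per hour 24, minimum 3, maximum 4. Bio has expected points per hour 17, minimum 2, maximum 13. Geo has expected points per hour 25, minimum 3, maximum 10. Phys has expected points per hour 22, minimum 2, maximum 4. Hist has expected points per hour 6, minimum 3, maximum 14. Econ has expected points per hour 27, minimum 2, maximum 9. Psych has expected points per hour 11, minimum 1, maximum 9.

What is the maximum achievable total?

938

Meeting every minimum uses 3+2+3+2+3+2+1 = 16 hours, leaving 29.
Highest expected points per hour first: Econ 27 > Geo 25 > Stats 24 > Phys 22 > Bio 17 > Psych 11 > Hist 6.
Econ takes 7 more to reach its cap of 9 → 22 left.
Geo takes 7 more to reach its cap of 10 → 15 left.
Stats: +1 to 4 (cap) → 14 left.
Give Phys 2 more to hit its cap of 4 → 12 left.
Bio takes 11 more to reach its cap of 13 → 1 left.
Psych: +1 (room for 8) → 2. Pool exhausted.
Total = 24×4 + 17×13 + 25×10 + 22×4 + 6×3 + 27×9 + 11×2 = 938.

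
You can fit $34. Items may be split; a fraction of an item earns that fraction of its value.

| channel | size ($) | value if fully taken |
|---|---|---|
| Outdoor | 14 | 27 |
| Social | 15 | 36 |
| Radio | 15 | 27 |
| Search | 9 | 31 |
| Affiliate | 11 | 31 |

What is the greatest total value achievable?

Sort by value density: Search 31/9≈3.44, Affiliate 31/11≈2.82, Social 36/15≈2.4, Outdoor 27/14≈1.93, Radio 27/15≈1.8.
Take all of Search (9 $, value 31) ; 25 $ left.
Affiliate: take in full, 11 $ for value 31 ; 14 left.
Only 14 $ remain; take 14/15 of Social for value 36×14/15 = 33.6.
Total value = 95.6.

95.6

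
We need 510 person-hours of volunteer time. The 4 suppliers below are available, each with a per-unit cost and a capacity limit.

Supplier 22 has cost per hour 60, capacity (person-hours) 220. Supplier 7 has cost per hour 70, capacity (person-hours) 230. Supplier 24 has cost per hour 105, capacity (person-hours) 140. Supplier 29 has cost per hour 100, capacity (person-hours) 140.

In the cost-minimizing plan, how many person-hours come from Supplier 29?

60

Cheapest first:
Supplier 22 (60): use full 220 — 290 person-hours to go.
Supplier 7 at 70: take all 230 person-hours — 60 still needed.
Take 60 from Supplier 29 at 100 to finish.
Supplier 24: unused.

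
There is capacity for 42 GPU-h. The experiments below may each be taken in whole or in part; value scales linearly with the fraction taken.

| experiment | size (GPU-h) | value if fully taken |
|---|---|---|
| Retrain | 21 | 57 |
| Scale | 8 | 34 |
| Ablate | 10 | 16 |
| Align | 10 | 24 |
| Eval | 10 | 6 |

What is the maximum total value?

Best value per unit of size first: Scale 34/8≈4.25, Retrain 57/21≈2.71, Align 24/10≈2.4, Ablate 16/10≈1.6, Eval 6/10≈0.6.
All 8 GPU-h of Scale fit (value 34) → 34 remain.
Retrain: take in full, 21 GPU-h for value 57 → 13 left.
All 10 GPU-h of Align fit (value 24) → 3 remain.
Only 3 GPU-h remain; take 3/10 of Ablate for value 16×3/10 = 4.8.
Total value = 119.8.

119.8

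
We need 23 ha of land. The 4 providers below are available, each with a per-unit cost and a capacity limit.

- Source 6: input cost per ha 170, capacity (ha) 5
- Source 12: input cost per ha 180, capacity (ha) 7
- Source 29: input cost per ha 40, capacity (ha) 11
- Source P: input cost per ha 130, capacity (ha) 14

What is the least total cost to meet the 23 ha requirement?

Fill from the cheapest provider first.
Take 11 from Source 29 at 40 ; need 12 more.
Source P at 130: take 12 of its 14 ; requirement met.
Source 6, Source 12: unused.
Cost = 11×40 + 12×130 = 2000.

2000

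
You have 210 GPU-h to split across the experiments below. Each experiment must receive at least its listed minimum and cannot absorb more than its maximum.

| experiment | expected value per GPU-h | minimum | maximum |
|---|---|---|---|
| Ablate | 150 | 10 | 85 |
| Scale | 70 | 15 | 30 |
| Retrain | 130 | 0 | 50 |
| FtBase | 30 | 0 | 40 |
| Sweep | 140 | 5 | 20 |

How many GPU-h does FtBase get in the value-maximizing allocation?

25

Meeting every minimum uses 10+15+0+0+5 = 30 GPU-h, leaving 180.
Highest expected value per GPU-h first: Ablate 150 > Sweep 140 > Retrain 130 > Scale 70 > FtBase 30.
Ablate takes 75 more to reach its cap of 85 — 105 left.
Give Sweep 15 more to hit its cap of 20 — 90 left.
Give Retrain 50 more to hit its cap of 50 — 40 left.
Scale: +15 to 30 (cap) — 25 left.
FtBase: +25 (room for 40) → 25. Pool exhausted.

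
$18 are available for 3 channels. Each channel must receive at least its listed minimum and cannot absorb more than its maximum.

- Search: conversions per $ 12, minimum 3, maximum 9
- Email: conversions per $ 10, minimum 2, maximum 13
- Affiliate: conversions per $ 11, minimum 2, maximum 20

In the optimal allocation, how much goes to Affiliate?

Meeting every minimum uses 3+2+2 = 7 $, leaving 11.
Order the channels by conversions per $: Search 12 > Affiliate 11 > Email 10.
Search: +6 to 9 (cap) → 5 left.
Only 5 left; Affiliate takes them to reach 7.

7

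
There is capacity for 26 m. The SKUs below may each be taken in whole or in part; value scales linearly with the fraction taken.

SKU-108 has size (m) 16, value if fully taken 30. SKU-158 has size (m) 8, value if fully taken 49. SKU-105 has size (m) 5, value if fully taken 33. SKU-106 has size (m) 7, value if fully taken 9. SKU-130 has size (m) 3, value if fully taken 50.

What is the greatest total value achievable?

Rank by value-to-size ratio: SKU-130 50/3≈16.7, SKU-105 33/5≈6.6, SKU-158 49/8≈6.12, SKU-108 30/16≈1.88, SKU-106 9/7≈1.29.
SKU-130: take in full, 3 m for value 50 ; 23 left.
Take all of SKU-105 (5 m, value 33) ; 18 m left.
All 8 m of SKU-158 fit (value 49) ; 10 remain.
10 m left: a 10/16 share of SKU-108 gives 30×10/16 = 18.75.
Total value = 150.75.

150.75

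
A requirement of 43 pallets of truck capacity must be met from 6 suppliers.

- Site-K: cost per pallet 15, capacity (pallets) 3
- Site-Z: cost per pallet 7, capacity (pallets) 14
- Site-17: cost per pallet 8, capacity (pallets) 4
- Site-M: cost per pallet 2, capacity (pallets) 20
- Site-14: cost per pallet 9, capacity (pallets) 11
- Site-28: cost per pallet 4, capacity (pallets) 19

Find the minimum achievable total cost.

144

Cheapest first:
Site-M at 2: take all 20 pallets — 23 still needed.
Take 19 from Site-28 at 4 — need 4 more.
Take 4 from Site-Z at 7 to finish.
Site-17, Site-14, Site-K: unused.
Cost = 20×2 + 19×4 + 4×7 = 144.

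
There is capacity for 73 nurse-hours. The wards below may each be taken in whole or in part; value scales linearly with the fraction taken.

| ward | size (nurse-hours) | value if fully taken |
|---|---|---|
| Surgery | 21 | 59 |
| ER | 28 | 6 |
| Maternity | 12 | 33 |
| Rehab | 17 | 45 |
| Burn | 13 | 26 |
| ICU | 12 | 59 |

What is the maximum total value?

218

Rank by value-to-size ratio: ICU 59/12≈4.92, Surgery 59/21≈2.81, Maternity 33/12≈2.75, Rehab 45/17≈2.65, Burn 26/13≈2, ER 6/28≈0.214.
All 12 nurse-hours of ICU fit (value 59) — 61 remain.
All 21 nurse-hours of Surgery fit (value 59) — 40 remain.
Maternity: take in full, 12 nurse-hours for value 33 — 28 left.
Take all of Rehab (17 nurse-hours, value 45) — 11 nurse-hours left.
Fill the last 11 nurse-hours with part of Burn: 11/13 of it earns 22.
Total value = 218.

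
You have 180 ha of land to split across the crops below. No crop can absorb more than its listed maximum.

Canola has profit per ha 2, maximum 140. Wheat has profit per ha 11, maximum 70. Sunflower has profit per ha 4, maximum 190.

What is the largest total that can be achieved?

1210

Rank by profit per ha: Wheat 11 > Sunflower 4 > Canola 2.
Give Wheat 70 to hit its cap of 70 → 110 left.
Only 110 left; Sunflower takes them to reach 110.
Total = 11×70 + 4×110 = 1210.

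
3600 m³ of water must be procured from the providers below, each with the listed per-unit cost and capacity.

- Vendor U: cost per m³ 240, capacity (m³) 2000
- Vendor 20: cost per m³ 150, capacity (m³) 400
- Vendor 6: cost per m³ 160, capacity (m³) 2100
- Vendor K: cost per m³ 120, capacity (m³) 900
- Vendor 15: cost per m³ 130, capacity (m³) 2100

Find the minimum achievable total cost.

473000

Use providers in increasing cost order.
Take 900 from Vendor K at 120 ; need 2700 more.
Take 2100 from Vendor 15 at 130 ; need 600 more.
Vendor 20 (150): use full 400 ; 200 m³ to go.
Take 200 from Vendor 6 at 160 to finish.
Vendor U: unused.
Cost = 900×120 + 2100×130 + 400×150 + 200×160 = 473000.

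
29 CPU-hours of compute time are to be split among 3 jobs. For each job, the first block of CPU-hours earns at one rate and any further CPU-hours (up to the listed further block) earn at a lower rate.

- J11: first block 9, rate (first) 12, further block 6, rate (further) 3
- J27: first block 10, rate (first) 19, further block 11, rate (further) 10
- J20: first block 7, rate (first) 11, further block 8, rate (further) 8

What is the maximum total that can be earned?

Treat each block as its own option and order by rate: J27/T1 19 > J11/T1 12 > J20/T1 11 > J27/T2 10 > J20/T2 8 > J11/T2 3.
Fill J27 T1 block (10 at 19) → 19 left.
Fill J11 T1 block (9 at 12) → 10 left.
J20 T1 at 11: fill all 7 → 3 left.
J27/T2: +3 of 11 at 10; pool empty.
Total = 19×10 + 12×9 + 11×7 + 10×3 = 405.

405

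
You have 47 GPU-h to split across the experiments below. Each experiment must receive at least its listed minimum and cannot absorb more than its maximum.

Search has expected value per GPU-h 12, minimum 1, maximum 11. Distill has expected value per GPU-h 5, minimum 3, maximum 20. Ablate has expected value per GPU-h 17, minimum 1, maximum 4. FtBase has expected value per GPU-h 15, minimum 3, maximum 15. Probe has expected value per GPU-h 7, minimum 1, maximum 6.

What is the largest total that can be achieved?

Meeting every minimum uses 1+3+1+3+1 = 9 GPU-h, leaving 38.
Order the experiments by expected value per GPU-h: Ablate 17 > FtBase 15 > Search 12 > Probe 7 > Distill 5.
Ablate takes 3 more to reach its cap of 4 → 35 left.
FtBase: +12 to 15 (cap) → 23 left.
Search: +10 to 11 (cap) → 13 left.
Probe takes 5 more to reach its cap of 6 → 8 left.
Only 8 left; Distill takes them to reach 11.
Total = 12×11 + 5×11 + 17×4 + 15×15 + 7×6 = 522.

522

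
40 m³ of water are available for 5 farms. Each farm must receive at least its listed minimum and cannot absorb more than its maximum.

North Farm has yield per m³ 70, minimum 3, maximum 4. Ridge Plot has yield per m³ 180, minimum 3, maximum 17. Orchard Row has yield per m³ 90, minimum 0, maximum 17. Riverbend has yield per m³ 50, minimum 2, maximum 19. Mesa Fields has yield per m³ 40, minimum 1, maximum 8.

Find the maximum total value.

4940

Meeting every minimum uses 3+3+0+2+1 = 9 m³, leaving 31.
Rank by yield per m³: Ridge Plot 180 > Orchard Row 90 > North Farm 70 > Riverbend 50 > Mesa Fields 40.
Give Ridge Plot 14 more to hit its cap of 17 ; 17 left.
Orchard Row takes 17 more to reach its cap of 17 ; 0 left.
Total = 70×3 + 180×17 + 90×17 + 50×2 + 40×1 = 4940.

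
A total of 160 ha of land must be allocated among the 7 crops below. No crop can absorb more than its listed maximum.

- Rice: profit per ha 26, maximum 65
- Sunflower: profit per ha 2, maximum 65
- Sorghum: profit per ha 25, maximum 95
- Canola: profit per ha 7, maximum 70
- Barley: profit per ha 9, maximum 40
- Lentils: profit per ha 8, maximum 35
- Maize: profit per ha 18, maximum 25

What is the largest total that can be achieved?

4065

Rank by profit per ha: Rice 26 > Sorghum 25 > Maize 18 > Barley 9 > Lentils 8 > Canola 7 > Sunflower 2.
Rice: +65 to 65 (cap) — 95 left.
Sorghum takes 95 to reach its cap of 95 — 0 left.
Total = 26×65 + 25×95 = 4065.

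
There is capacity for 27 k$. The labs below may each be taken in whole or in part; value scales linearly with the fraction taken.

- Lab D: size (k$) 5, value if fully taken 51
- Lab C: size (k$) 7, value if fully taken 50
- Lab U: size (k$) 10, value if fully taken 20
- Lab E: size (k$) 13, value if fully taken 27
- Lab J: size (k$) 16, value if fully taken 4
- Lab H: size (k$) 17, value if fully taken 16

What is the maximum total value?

132

Sort by value density: Lab D 51/5≈10.2, Lab C 50/7≈7.14, Lab E 27/13≈2.08, Lab U 20/10≈2, Lab H 16/17≈0.941, Lab J 4/16≈0.25.
All 5 k$ of Lab D fit (value 51) ; 22 remain.
Take all of Lab C (7 k$, value 50) ; 15 k$ left.
Take all of Lab E (13 k$, value 27) ; 2 k$ left.
2 k$ left: a 2/10 share of Lab U gives 20×2/10 = 4.
Total value = 132.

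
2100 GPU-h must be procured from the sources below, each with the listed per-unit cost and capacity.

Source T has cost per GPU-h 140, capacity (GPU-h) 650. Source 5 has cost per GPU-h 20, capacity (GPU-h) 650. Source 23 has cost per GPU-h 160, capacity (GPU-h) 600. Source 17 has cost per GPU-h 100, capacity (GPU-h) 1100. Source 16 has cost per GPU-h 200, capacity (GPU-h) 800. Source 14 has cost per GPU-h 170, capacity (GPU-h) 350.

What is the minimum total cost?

Cheapest first:
Source 5 (20): use full 650 — 1450 GPU-h to go.
Source 17 at 100: take all 1100 GPU-h — 350 still needed.
Take 350 from Source T at 140 to finish.
Source 23, Source 14, Source 16: unused.
Cost = 650×20 + 1100×100 + 350×140 = 172000.

172000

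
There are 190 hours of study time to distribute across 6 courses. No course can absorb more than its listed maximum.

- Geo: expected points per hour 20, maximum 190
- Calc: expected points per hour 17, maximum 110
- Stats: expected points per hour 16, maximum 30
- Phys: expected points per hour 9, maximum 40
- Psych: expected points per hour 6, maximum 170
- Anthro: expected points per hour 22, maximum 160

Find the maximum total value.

Rank by expected points per hour: Anthro 22 > Geo 20 > Calc 17 > Stats 16 > Phys 9 > Psych 6.
Give Anthro 160 to hit its cap of 160 ; 30 left.
Geo: +30 (room for 190) → 30. Pool exhausted.
Total = 20×30 + 22×160 = 4120.

4120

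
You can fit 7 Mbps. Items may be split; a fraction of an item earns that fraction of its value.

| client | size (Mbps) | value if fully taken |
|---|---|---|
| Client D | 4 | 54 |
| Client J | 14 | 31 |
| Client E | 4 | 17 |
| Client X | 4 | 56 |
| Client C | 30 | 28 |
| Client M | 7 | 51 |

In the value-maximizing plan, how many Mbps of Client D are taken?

3

Sort by value density: Client X 56/4≈14, Client D 54/4≈13.5, Client M 51/7≈7.29, Client E 17/4≈4.25, Client J 31/14≈2.21, Client C 28/30≈0.933.
Take all of Client X (4 Mbps, value 56) → 3 Mbps left.
Fill the last 3 Mbps with part of Client D: 3/4 of it earns 40.5.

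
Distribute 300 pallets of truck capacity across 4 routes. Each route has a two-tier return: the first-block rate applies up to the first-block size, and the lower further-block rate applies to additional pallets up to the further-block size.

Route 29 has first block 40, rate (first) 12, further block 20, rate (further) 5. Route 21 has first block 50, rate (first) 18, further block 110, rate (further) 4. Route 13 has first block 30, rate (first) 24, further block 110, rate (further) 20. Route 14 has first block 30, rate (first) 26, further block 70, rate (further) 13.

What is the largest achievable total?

5630

Treat each block as its own option and order by rate: Route 14/tier1 26 > Route 13/tier1 24 > Route 13/tier2 20 > Route 21/tier1 18 > Route 14/tier2 13 > Route 29/tier1 12 > Route 29/tier2 5 > Route 21/tier2 4.
Fill Route 14 tier1 block (30 at 26) → 270 left.
Fill Route 13 tier1 block (30 at 24) → 240 left.
Route 13/tier2 (20): +110 → 130 left.
Route 21 tier1 at 18: fill all 50 → 80 left.
Fill Route 14 tier2 block (70 at 13) → 10 left.
Route 29 tier1 at 12: only 10 left, fill 10.
Total = 26×30 + 24×30 + 20×110 + 18×50 + 13×70 + 12×10 = 5630.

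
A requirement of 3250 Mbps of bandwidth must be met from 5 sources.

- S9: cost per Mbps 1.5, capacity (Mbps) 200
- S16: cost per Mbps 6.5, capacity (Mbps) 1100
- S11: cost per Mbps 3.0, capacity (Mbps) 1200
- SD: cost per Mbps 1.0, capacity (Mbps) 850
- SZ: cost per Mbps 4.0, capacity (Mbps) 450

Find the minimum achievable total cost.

Fill from the cheapest source first.
SD at 1.0: take all 850 Mbps → 2400 still needed.
S9 at 1.5: take all 200 Mbps → 2200 still needed.
S11 (3.0): use full 1200 → 1000 Mbps to go.
Take 450 from SZ at 4.0 → need 550 more.
Take 550 from S16 at 6.5 to finish.
Cost = 850×1.0 + 200×1.5 + 1200×3.0 + 450×4.0 + 550×6.5 = 10125.

10125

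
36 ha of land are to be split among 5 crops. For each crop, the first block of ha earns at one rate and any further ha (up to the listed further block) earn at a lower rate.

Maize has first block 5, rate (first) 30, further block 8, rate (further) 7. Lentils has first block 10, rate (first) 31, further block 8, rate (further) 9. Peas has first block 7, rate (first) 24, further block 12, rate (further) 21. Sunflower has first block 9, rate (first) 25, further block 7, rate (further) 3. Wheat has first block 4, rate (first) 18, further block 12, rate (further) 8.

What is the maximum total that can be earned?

958

Rank every tier by rate: Lentils/T1 31 > Maize/T1 30 > Sunflower/T1 25 > Peas/T1 24 > Peas/T2 21 > Wheat/T1 18 > Lentils/T2 9 > Wheat/T2 8 > Maize/T2 7 > Sunflower/T2 3.
Lentils/T1 (31): +10 → 26 left.
Fill Maize T1 block (5 at 30) → 21 left.
Sunflower T1 at 25: fill all 9 → 12 left.
Fill Peas T1 block (7 at 24) → 5 left.
Peas/T2: +5 of 12 at 21; pool empty.
Total = 31×10 + 30×5 + 25×9 + 24×7 + 21×5 = 958.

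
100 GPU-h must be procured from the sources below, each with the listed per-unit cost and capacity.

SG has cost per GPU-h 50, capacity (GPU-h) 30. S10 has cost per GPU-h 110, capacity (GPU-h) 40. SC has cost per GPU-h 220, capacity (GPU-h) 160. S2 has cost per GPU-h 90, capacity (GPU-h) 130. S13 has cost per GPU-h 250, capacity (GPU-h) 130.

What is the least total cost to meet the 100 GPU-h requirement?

Cheapest first:
SG at 50: take all 30 GPU-h — 70 still needed.
S2 (90): take the remaining 70 — done.
S10, SC, S13: unused.
Cost = 30×50 + 70×90 = 7800.

7800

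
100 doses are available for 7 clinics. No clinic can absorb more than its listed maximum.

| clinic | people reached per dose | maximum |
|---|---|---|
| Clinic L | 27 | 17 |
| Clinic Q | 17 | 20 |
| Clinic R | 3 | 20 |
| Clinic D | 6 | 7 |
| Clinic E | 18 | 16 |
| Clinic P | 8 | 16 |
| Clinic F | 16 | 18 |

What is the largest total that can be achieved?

Order the clinics by people reached per dose: Clinic L 27 > Clinic E 18 > Clinic Q 17 > Clinic F 16 > Clinic P 8 > Clinic D 6 > Clinic R 3.
Clinic L: +17 to 17 (cap) — 83 left.
Clinic E takes 16 to reach its cap of 16 — 67 left.
Give Clinic Q 20 to hit its cap of 20 — 47 left.
Clinic F takes 18 to reach its cap of 18 — 29 left.
Give Clinic P 16 to hit its cap of 16 — 13 left.
Give Clinic D 7 to hit its cap of 7 — 6 left.
Clinic R: +6 (room for 20) → 6. Pool exhausted.
Total = 27×17 + 17×20 + 3×6 + 6×7 + 18×16 + 8×16 + 16×18 = 1563.

1563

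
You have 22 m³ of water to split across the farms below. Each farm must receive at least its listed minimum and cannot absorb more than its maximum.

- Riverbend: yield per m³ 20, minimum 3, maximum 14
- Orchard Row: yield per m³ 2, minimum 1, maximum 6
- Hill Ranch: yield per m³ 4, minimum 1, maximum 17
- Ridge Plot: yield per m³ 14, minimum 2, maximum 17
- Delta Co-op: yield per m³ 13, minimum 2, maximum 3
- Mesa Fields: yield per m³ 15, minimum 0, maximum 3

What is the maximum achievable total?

Meeting every minimum uses 3+1+1+2+2+0 = 9 m³, leaving 13.
Highest yield per m³ first: Riverbend 20 > Mesa Fields 15 > Ridge Plot 14 > Delta Co-op 13 > Hill Ranch 4 > Orchard Row 2.
Riverbend takes 11 more to reach its cap of 14 — 2 left.
Mesa Fields has room for 3 more but only 2 remain, so it gets 2.
Total = 20×14 + 2×1 + 4×1 + 14×2 + 13×2 + 15×2 = 370.

370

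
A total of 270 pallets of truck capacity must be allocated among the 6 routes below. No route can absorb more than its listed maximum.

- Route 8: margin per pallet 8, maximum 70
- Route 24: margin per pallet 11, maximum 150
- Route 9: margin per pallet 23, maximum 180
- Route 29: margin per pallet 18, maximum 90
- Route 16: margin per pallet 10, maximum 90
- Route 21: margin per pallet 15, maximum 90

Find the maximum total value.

Rank by margin per pallet: Route 9 23 > Route 29 18 > Route 21 15 > Route 24 11 > Route 16 10 > Route 8 8.
Give Route 9 180 to hit its cap of 180 ; 90 left.
Route 29: +90 to 90 (cap) ; 0 left.
Total = 23×180 + 18×90 = 5760.

5760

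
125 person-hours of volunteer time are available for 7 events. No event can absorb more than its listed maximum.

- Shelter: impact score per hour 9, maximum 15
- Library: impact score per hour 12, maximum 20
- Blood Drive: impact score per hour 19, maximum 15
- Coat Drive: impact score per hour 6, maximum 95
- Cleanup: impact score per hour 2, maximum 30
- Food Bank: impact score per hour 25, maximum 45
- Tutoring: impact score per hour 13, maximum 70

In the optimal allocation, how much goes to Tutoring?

Rank by impact score per hour: Food Bank 25 > Blood Drive 19 > Tutoring 13 > Library 12 > Shelter 9 > Coat Drive 6 > Cleanup 2.
Give Food Bank 45 to hit its cap of 45 → 80 left.
Blood Drive: +15 to 15 (cap) → 65 left.
Tutoring has room for 70 but only 65 remain, so it gets 65.

65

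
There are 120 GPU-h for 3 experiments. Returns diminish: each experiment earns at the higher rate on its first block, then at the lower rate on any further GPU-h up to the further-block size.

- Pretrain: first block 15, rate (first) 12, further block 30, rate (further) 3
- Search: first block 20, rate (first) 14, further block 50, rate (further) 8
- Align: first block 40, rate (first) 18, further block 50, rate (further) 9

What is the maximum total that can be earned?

Treat each block as its own option and order by rate: Align/tier1 18 > Search/tier1 14 > Pretrain/tier1 12 > Align/tier2 9 > Search/tier2 8 > Pretrain/tier2 3.
Align tier1 at 18: fill all 40 ; 80 left.
Search/tier1 (14): +20 ; 60 left.
Pretrain tier1 at 12: fill all 15 ; 45 left.
Align/tier2: +45 of 50 at 9; pool empty.
Total = 18×40 + 14×20 + 12×15 + 9×45 = 1585.

1585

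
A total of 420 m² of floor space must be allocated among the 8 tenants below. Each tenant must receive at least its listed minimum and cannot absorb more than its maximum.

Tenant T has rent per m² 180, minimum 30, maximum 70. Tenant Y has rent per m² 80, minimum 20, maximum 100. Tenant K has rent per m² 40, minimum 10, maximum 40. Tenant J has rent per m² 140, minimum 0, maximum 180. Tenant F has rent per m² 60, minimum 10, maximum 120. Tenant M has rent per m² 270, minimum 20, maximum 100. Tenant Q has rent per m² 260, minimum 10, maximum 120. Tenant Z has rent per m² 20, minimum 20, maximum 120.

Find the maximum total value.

83600

Meeting every minimum uses 30+20+10+0+10+20+10+20 = 120 m², leaving 300.
Highest rent per m² first: Tenant M 270 > Tenant Q 260 > Tenant T 180 > Tenant J 140 > Tenant Y 80 > Tenant F 60 > Tenant K 40 > Tenant Z 20.
Tenant M takes 80 more to reach its cap of 100 → 220 left.
Give Tenant Q 110 more to hit its cap of 120 → 110 left.
Tenant T: +40 to 70 (cap) → 70 left.
Only 70 left; Tenant J takes them to reach 70.
Total = 180×70 + 80×20 + 40×10 + 140×70 + 60×10 + 270×100 + 260×120 + 20×20 = 83600.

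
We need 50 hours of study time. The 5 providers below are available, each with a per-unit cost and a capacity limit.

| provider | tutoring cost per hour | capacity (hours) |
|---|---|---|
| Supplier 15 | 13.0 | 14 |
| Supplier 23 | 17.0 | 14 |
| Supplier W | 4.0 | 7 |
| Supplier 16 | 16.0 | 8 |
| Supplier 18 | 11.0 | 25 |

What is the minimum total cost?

Use providers in increasing cost order.
Supplier W (4.0): use full 7 — 43 hours to go.
Take 25 from Supplier 18 at 11.0 — need 18 more.
Take 14 from Supplier 15 at 13.0 — need 4 more.
Supplier 16 at 16.0: take 4 of its 8 — requirement met.
Supplier 23: unused.
Cost = 7×4.0 + 25×11.0 + 14×13.0 + 4×16.0 = 549.

549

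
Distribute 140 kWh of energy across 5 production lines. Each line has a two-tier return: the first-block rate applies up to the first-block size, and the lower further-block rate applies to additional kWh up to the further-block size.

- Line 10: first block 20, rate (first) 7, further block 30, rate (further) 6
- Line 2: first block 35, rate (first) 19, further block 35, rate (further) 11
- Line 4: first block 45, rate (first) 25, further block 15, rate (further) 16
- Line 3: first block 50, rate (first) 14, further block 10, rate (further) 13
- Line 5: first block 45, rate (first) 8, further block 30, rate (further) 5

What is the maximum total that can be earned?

2660

Treat each block as its own option and order by rate: Line 4/first 25 > Line 2/first 19 > Line 4/second 16 > Line 3/first 14 > Line 3/second 13 > Line 2/second 11 > Line 5/first 8 > Line 10/first 7 > Line 10/second 6 > Line 5/second 5.
Fill Line 4 first block (45 at 25) → 95 left.
Line 2/first (19): +35 → 60 left.
Line 4 second at 16: fill all 15 → 45 left.
45 remain; put them into Line 3 first at 14.
Total = 25×45 + 19×35 + 16×15 + 14×45 = 2660.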